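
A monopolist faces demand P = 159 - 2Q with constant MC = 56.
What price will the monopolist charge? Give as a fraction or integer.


MR = 159 - 4Q
Set MR = MC: 159 - 4Q = 56
Q* = 103/4
Substitute into demand:
P* = 159 - 2*103/4 = 215/2

215/2


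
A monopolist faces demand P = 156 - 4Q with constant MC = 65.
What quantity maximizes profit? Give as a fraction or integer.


TR = P*Q = (156 - 4Q)Q = 156Q - 4Q^2
MR = dTR/dQ = 156 - 8Q
Set MR = MC:
156 - 8Q = 65
91 = 8Q
Q* = 91/8 = 91/8

91/8


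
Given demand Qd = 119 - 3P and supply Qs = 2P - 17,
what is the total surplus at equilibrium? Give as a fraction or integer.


Find equilibrium: 119 - 3P = 2P - 17
119 + 17 = 5P
P* = 136/5 = 136/5
Q* = 2*136/5 - 17 = 187/5
Inverse demand: P = 119/3 - Q/3, so P_max = 119/3
Inverse supply: P = 17/2 + Q/2, so P_min = 17/2
CS = (1/2) * 187/5 * (119/3 - 136/5) = 34969/150
PS = (1/2) * 187/5 * (136/5 - 17/2) = 34969/100
TS = CS + PS = 34969/150 + 34969/100 = 34969/60

34969/60


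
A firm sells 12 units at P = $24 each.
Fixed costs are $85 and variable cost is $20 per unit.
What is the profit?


Total Revenue = P * Q = 24 * 12 = $288
Total Cost = FC + VC*Q = 85 + 20*12 = $325
Profit = TR - TC = 288 - 325 = $-37

$-37


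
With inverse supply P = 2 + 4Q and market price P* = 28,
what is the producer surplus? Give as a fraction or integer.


Minimum supply price (at Q=0): P_min = 2
Quantity supplied at P* = 28:
Q* = (28 - 2)/4 = 13/2
PS = (1/2) * Q* * (P* - P_min)
PS = (1/2) * 13/2 * (28 - 2)
PS = (1/2) * 13/2 * 26 = 169/2

169/2


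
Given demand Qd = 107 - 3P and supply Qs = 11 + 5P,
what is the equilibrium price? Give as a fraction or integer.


At equilibrium, Qd = Qs.
107 - 3P = 11 + 5P
107 - 11 = 3P + 5P
96 = 8P
P* = 96/8 = 12

12


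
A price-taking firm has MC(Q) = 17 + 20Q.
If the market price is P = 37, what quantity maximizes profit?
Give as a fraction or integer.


In perfect competition, profit is maximized where P = MC.
37 = 17 + 20Q
20 = 20Q
Q* = 20/20 = 1

1


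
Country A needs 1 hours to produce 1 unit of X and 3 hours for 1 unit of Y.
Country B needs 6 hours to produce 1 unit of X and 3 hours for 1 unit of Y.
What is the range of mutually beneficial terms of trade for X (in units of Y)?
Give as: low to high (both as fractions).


Opportunity cost of X for Country A = hours_X / hours_Y = 1/3 = 1/3 units of Y
Opportunity cost of X for Country B = hours_X / hours_Y = 6/3 = 2 units of Y
Terms of trade must be between the two opportunity costs.
Range: 1/3 to 2

1/3 to 2


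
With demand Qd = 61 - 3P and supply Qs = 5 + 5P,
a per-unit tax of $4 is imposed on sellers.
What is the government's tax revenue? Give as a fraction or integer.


With tax on sellers, new supply: Qs' = 5 + 5(P - 4)
= 5P - 15
New equilibrium quantity:
Q_new = 65/2
Tax revenue = tax * Q_new = 4 * 65/2 = 130

130


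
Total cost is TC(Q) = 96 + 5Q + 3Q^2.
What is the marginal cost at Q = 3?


MC = dTC/dQ = 5 + 2*3*Q
At Q = 3:
MC = 5 + 6*3
MC = 5 + 18 = 23

23


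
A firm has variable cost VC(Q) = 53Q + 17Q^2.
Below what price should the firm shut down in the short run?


AVC(Q) = VC(Q)/Q = 53 + 17Q
AVC is increasing in Q, so minimum AVC is at Q -> 0+.
Min AVC = 53
The firm should shut down if P < 53.

53


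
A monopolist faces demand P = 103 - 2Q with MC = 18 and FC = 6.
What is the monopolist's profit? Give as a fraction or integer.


MR = MC: 103 - 4Q = 18
Q* = 85/4
P* = 103 - 2*85/4 = 121/2
Profit = (P* - MC)*Q* - FC
= (121/2 - 18)*85/4 - 6
= 85/2*85/4 - 6
= 7225/8 - 6 = 7177/8

7177/8


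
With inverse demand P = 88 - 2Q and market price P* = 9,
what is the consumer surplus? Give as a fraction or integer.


Maximum willingness to pay (at Q=0): P_max = 88
Quantity demanded at P* = 9:
Q* = (88 - 9)/2 = 79/2
CS = (1/2) * Q* * (P_max - P*)
CS = (1/2) * 79/2 * (88 - 9)
CS = (1/2) * 79/2 * 79 = 6241/4

6241/4


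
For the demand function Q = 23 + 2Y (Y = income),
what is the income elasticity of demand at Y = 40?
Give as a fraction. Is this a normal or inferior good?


dQ/dY = 2
At Y = 40: Q = 23 + 2*40 = 103
Ey = (dQ/dY)(Y/Q) = 2 * 40 / 103 = 80/103
Since Ey > 0, this is a normal good.

80/103 (normal good)


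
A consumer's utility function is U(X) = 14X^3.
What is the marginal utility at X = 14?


MU = dU/dX = 14*3*X^(3-1)
MU = 42*X^2
At X = 14:
MU = 42 * 14^2
MU = 42 * 196 = 8232

8232


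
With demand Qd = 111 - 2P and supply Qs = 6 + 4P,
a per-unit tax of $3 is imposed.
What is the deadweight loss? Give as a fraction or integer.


Pre-tax equilibrium quantity: Q* = 76
Post-tax equilibrium quantity: Q_tax = 72
Reduction in quantity: Q* - Q_tax = 4
DWL = (1/2) * tax * (Q* - Q_tax)
DWL = (1/2) * 3 * 4 = 6

6


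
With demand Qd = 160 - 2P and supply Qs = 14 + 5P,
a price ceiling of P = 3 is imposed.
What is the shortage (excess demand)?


At P = 3:
Qd = 160 - 2*3 = 154
Qs = 14 + 5*3 = 29
Shortage = Qd - Qs = 154 - 29 = 125

125


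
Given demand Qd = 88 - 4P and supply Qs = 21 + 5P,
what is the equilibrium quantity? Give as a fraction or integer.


First find equilibrium price:
88 - 4P = 21 + 5P
P* = 67/9 = 67/9
Then substitute into demand:
Q* = 88 - 4 * 67/9 = 524/9

524/9


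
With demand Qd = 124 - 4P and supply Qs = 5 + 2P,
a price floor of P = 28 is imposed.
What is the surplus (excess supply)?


At P = 28:
Qd = 124 - 4*28 = 12
Qs = 5 + 2*28 = 61
Surplus = Qs - Qd = 61 - 12 = 49

49


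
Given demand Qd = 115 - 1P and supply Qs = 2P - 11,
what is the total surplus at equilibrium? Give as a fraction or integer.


Find equilibrium: 115 - 1P = 2P - 11
115 + 11 = 3P
P* = 126/3 = 42
Q* = 2*42 - 11 = 73
Inverse demand: P = 115 - Q/1, so P_max = 115
Inverse supply: P = 11/2 + Q/2, so P_min = 11/2
CS = (1/2) * 73 * (115 - 42) = 5329/2
PS = (1/2) * 73 * (42 - 11/2) = 5329/4
TS = CS + PS = 5329/2 + 5329/4 = 15987/4

15987/4


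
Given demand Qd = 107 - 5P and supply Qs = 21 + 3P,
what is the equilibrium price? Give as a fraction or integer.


At equilibrium, Qd = Qs.
107 - 5P = 21 + 3P
107 - 21 = 5P + 3P
86 = 8P
P* = 86/8 = 43/4

43/4


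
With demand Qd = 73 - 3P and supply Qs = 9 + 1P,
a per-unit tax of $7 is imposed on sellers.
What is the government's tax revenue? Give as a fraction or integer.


With tax on sellers, new supply: Qs' = 9 + 1(P - 7)
= 2 + 1P
New equilibrium quantity:
Q_new = 79/4
Tax revenue = tax * Q_new = 7 * 79/4 = 553/4

553/4


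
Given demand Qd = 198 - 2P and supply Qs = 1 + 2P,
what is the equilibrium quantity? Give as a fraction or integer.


First find equilibrium price:
198 - 2P = 1 + 2P
P* = 197/4 = 197/4
Then substitute into demand:
Q* = 198 - 2 * 197/4 = 199/2

199/2


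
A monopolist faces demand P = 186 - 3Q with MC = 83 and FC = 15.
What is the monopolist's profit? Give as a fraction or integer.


MR = MC: 186 - 6Q = 83
Q* = 103/6
P* = 186 - 3*103/6 = 269/2
Profit = (P* - MC)*Q* - FC
= (269/2 - 83)*103/6 - 15
= 103/2*103/6 - 15
= 10609/12 - 15 = 10429/12

10429/12


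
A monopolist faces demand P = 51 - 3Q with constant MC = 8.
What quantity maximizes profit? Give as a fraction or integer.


TR = P*Q = (51 - 3Q)Q = 51Q - 3Q^2
MR = dTR/dQ = 51 - 6Q
Set MR = MC:
51 - 6Q = 8
43 = 6Q
Q* = 43/6 = 43/6

43/6


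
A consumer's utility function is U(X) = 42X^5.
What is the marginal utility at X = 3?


MU = dU/dX = 42*5*X^(5-1)
MU = 210*X^4
At X = 3:
MU = 210 * 3^4
MU = 210 * 81 = 17010

17010


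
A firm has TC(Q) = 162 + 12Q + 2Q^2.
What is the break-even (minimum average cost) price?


AC(Q) = 162/Q + 12 + 2Q
To minimize: dAC/dQ = -162/Q^2 + 2 = 0
Q^2 = 162/2 = 81
Q* = 9
Min AC = 162/9 + 12 + 2*9
Min AC = 18 + 12 + 18 = 48

48


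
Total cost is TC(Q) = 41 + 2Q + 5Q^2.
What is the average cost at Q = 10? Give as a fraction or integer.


TC(10) = 41 + 2*10 + 5*10^2
TC(10) = 41 + 20 + 500 = 561
AC = TC/Q = 561/10 = 561/10

561/10


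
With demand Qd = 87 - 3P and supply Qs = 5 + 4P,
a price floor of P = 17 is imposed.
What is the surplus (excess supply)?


At P = 17:
Qd = 87 - 3*17 = 36
Qs = 5 + 4*17 = 73
Surplus = Qs - Qd = 73 - 36 = 37

37


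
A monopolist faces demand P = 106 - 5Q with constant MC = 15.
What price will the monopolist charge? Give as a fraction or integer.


MR = 106 - 10Q
Set MR = MC: 106 - 10Q = 15
Q* = 91/10
Substitute into demand:
P* = 106 - 5*91/10 = 121/2

121/2


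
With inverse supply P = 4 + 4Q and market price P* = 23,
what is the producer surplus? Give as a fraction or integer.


Minimum supply price (at Q=0): P_min = 4
Quantity supplied at P* = 23:
Q* = (23 - 4)/4 = 19/4
PS = (1/2) * Q* * (P* - P_min)
PS = (1/2) * 19/4 * (23 - 4)
PS = (1/2) * 19/4 * 19 = 361/8

361/8


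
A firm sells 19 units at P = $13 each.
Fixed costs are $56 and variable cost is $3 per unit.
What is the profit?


Total Revenue = P * Q = 13 * 19 = $247
Total Cost = FC + VC*Q = 56 + 3*19 = $113
Profit = TR - TC = 247 - 113 = $134

$134


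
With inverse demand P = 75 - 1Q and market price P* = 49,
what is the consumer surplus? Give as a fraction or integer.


Maximum willingness to pay (at Q=0): P_max = 75
Quantity demanded at P* = 49:
Q* = (75 - 49)/1 = 26
CS = (1/2) * Q* * (P_max - P*)
CS = (1/2) * 26 * (75 - 49)
CS = (1/2) * 26 * 26 = 338

338


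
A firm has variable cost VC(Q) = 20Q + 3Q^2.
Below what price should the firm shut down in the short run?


AVC(Q) = VC(Q)/Q = 20 + 3Q
AVC is increasing in Q, so minimum AVC is at Q -> 0+.
Min AVC = 20
The firm should shut down if P < 20.

20


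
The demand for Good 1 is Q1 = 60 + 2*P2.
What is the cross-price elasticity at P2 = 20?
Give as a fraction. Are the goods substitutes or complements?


dQ1/dP2 = 2
At P2 = 20: Q1 = 60 + 2*20 = 100
Exy = (dQ1/dP2)(P2/Q1) = 2 * 20 / 100 = 2/5
Since Exy > 0, the goods are substitutes.

2/5 (substitutes)


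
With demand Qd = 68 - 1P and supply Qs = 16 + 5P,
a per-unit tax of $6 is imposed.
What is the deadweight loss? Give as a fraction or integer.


Pre-tax equilibrium quantity: Q* = 178/3
Post-tax equilibrium quantity: Q_tax = 163/3
Reduction in quantity: Q* - Q_tax = 5
DWL = (1/2) * tax * (Q* - Q_tax)
DWL = (1/2) * 6 * 5 = 15

15


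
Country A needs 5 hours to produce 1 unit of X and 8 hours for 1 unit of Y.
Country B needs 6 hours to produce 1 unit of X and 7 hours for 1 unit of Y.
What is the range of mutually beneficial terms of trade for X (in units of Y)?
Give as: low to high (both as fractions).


Opportunity cost of X for Country A = hours_X / hours_Y = 5/8 = 5/8 units of Y
Opportunity cost of X for Country B = hours_X / hours_Y = 6/7 = 6/7 units of Y
Terms of trade must be between the two opportunity costs.
Range: 5/8 to 6/7

5/8 to 6/7


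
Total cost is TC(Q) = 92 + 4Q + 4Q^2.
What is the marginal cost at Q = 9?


MC = dTC/dQ = 4 + 2*4*Q
At Q = 9:
MC = 4 + 8*9
MC = 4 + 72 = 76

76


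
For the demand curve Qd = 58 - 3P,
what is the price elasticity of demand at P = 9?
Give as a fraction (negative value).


dQ/dP = -3
At P = 9: Q = 58 - 3*9 = 31
E = (dQ/dP)(P/Q) = (-3)(9/31) = -27/31

-27/31


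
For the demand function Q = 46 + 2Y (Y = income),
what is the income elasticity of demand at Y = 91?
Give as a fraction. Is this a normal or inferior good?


dQ/dY = 2
At Y = 91: Q = 46 + 2*91 = 228
Ey = (dQ/dY)(Y/Q) = 2 * 91 / 228 = 91/114
Since Ey > 0, this is a normal good.

91/114 (normal good)


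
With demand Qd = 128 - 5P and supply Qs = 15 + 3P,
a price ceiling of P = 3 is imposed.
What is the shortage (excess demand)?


At P = 3:
Qd = 128 - 5*3 = 113
Qs = 15 + 3*3 = 24
Shortage = Qd - Qs = 113 - 24 = 89

89


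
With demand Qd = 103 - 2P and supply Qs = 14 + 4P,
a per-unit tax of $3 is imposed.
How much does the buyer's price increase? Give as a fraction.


With a per-unit tax, the buyer's price increase depends on relative slopes.
Supply slope: d = 4, Demand slope: b = 2
Buyer's price increase = d * tax / (b + d)
= 4 * 3 / (2 + 4)
= 12 / 6 = 2

2


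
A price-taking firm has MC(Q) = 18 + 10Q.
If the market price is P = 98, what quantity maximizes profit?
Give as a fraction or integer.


In perfect competition, profit is maximized where P = MC.
98 = 18 + 10Q
80 = 10Q
Q* = 80/10 = 8

8


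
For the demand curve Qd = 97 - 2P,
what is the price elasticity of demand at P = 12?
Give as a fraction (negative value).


dQ/dP = -2
At P = 12: Q = 97 - 2*12 = 73
E = (dQ/dP)(P/Q) = (-2)(12/73) = -24/73

-24/73


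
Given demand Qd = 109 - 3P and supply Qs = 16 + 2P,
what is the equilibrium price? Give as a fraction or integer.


At equilibrium, Qd = Qs.
109 - 3P = 16 + 2P
109 - 16 = 3P + 2P
93 = 5P
P* = 93/5 = 93/5

93/5


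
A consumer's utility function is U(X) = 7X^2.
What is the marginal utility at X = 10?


MU = dU/dX = 7*2*X^(2-1)
MU = 14*X^1
At X = 10:
MU = 14 * 10^1
MU = 14 * 10 = 140

140


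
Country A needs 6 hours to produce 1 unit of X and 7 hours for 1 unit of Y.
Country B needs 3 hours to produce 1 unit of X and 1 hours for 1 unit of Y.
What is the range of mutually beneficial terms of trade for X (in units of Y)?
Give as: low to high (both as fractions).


Opportunity cost of X for Country A = hours_X / hours_Y = 6/7 = 6/7 units of Y
Opportunity cost of X for Country B = hours_X / hours_Y = 3/1 = 3 units of Y
Terms of trade must be between the two opportunity costs.
Range: 6/7 to 3

6/7 to 3


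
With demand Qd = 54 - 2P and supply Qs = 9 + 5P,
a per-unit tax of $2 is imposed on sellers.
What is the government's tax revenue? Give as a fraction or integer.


With tax on sellers, new supply: Qs' = 9 + 5(P - 2)
= 5P - 1
New equilibrium quantity:
Q_new = 268/7
Tax revenue = tax * Q_new = 2 * 268/7 = 536/7

536/7


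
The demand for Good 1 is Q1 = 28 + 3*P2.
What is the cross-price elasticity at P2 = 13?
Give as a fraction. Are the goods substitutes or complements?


dQ1/dP2 = 3
At P2 = 13: Q1 = 28 + 3*13 = 67
Exy = (dQ1/dP2)(P2/Q1) = 3 * 13 / 67 = 39/67
Since Exy > 0, the goods are substitutes.

39/67 (substitutes)


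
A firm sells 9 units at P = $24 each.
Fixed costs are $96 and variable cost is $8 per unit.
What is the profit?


Total Revenue = P * Q = 24 * 9 = $216
Total Cost = FC + VC*Q = 96 + 8*9 = $168
Profit = TR - TC = 216 - 168 = $48

$48


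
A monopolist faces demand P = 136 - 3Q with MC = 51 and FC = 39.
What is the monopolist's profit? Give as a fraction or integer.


MR = MC: 136 - 6Q = 51
Q* = 85/6
P* = 136 - 3*85/6 = 187/2
Profit = (P* - MC)*Q* - FC
= (187/2 - 51)*85/6 - 39
= 85/2*85/6 - 39
= 7225/12 - 39 = 6757/12

6757/12


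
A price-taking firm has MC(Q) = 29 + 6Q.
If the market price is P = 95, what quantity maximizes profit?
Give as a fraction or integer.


In perfect competition, profit is maximized where P = MC.
95 = 29 + 6Q
66 = 6Q
Q* = 66/6 = 11

11


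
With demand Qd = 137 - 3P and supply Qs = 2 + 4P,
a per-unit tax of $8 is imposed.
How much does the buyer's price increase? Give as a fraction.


With a per-unit tax, the buyer's price increase depends on relative slopes.
Supply slope: d = 4, Demand slope: b = 3
Buyer's price increase = d * tax / (b + d)
= 4 * 8 / (3 + 4)
= 32 / 7 = 32/7

32/7


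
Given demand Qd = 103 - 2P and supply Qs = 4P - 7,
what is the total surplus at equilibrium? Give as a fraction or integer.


Find equilibrium: 103 - 2P = 4P - 7
103 + 7 = 6P
P* = 110/6 = 55/3
Q* = 4*55/3 - 7 = 199/3
Inverse demand: P = 103/2 - Q/2, so P_max = 103/2
Inverse supply: P = 7/4 + Q/4, so P_min = 7/4
CS = (1/2) * 199/3 * (103/2 - 55/3) = 39601/36
PS = (1/2) * 199/3 * (55/3 - 7/4) = 39601/72
TS = CS + PS = 39601/36 + 39601/72 = 39601/24

39601/24


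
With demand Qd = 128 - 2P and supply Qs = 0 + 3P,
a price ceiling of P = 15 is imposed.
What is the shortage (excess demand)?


At P = 15:
Qd = 128 - 2*15 = 98
Qs = 0 + 3*15 = 45
Shortage = Qd - Qs = 98 - 45 = 53

53


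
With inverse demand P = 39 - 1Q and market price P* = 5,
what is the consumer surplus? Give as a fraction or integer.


Maximum willingness to pay (at Q=0): P_max = 39
Quantity demanded at P* = 5:
Q* = (39 - 5)/1 = 34
CS = (1/2) * Q* * (P_max - P*)
CS = (1/2) * 34 * (39 - 5)
CS = (1/2) * 34 * 34 = 578

578


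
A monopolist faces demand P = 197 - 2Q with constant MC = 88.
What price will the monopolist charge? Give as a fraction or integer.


MR = 197 - 4Q
Set MR = MC: 197 - 4Q = 88
Q* = 109/4
Substitute into demand:
P* = 197 - 2*109/4 = 285/2

285/2


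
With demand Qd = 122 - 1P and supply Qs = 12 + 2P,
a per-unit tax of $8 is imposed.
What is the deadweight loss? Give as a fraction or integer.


Pre-tax equilibrium quantity: Q* = 256/3
Post-tax equilibrium quantity: Q_tax = 80
Reduction in quantity: Q* - Q_tax = 16/3
DWL = (1/2) * tax * (Q* - Q_tax)
DWL = (1/2) * 8 * 16/3 = 64/3

64/3


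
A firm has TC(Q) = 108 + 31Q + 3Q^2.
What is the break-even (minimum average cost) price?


AC(Q) = 108/Q + 31 + 3Q
To minimize: dAC/dQ = -108/Q^2 + 3 = 0
Q^2 = 108/3 = 36
Q* = 6
Min AC = 108/6 + 31 + 3*6
Min AC = 18 + 31 + 18 = 67

67


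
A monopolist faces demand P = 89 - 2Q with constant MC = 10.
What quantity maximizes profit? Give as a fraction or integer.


TR = P*Q = (89 - 2Q)Q = 89Q - 2Q^2
MR = dTR/dQ = 89 - 4Q
Set MR = MC:
89 - 4Q = 10
79 = 4Q
Q* = 79/4 = 79/4

79/4


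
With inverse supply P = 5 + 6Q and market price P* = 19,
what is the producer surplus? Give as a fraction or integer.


Minimum supply price (at Q=0): P_min = 5
Quantity supplied at P* = 19:
Q* = (19 - 5)/6 = 7/3
PS = (1/2) * Q* * (P* - P_min)
PS = (1/2) * 7/3 * (19 - 5)
PS = (1/2) * 7/3 * 14 = 49/3

49/3


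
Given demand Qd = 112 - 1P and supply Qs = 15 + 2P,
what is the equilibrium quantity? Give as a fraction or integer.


First find equilibrium price:
112 - 1P = 15 + 2P
P* = 97/3 = 97/3
Then substitute into demand:
Q* = 112 - 1 * 97/3 = 239/3

239/3


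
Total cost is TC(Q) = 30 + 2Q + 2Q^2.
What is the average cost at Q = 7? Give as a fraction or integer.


TC(7) = 30 + 2*7 + 2*7^2
TC(7) = 30 + 14 + 98 = 142
AC = TC/Q = 142/7 = 142/7

142/7


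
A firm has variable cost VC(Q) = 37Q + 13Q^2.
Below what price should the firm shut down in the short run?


AVC(Q) = VC(Q)/Q = 37 + 13Q
AVC is increasing in Q, so minimum AVC is at Q -> 0+.
Min AVC = 37
The firm should shut down if P < 37.

37


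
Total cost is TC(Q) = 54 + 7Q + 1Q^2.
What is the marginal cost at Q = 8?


MC = dTC/dQ = 7 + 2*1*Q
At Q = 8:
MC = 7 + 2*8
MC = 7 + 16 = 23

23


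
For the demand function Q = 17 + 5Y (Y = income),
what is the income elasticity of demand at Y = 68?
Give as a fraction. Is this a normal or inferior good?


dQ/dY = 5
At Y = 68: Q = 17 + 5*68 = 357
Ey = (dQ/dY)(Y/Q) = 5 * 68 / 357 = 20/21
Since Ey > 0, this is a normal good.

20/21 (normal good)


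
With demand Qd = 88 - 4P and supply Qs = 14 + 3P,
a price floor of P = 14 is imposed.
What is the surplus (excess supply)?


At P = 14:
Qd = 88 - 4*14 = 32
Qs = 14 + 3*14 = 56
Surplus = Qs - Qd = 56 - 32 = 24

24


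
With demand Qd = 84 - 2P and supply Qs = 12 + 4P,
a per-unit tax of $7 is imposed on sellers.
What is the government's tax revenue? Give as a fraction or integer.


With tax on sellers, new supply: Qs' = 12 + 4(P - 7)
= 4P - 16
New equilibrium quantity:
Q_new = 152/3
Tax revenue = tax * Q_new = 7 * 152/3 = 1064/3

1064/3


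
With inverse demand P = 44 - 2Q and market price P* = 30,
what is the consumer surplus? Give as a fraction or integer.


Maximum willingness to pay (at Q=0): P_max = 44
Quantity demanded at P* = 30:
Q* = (44 - 30)/2 = 7
CS = (1/2) * Q* * (P_max - P*)
CS = (1/2) * 7 * (44 - 30)
CS = (1/2) * 7 * 14 = 49

49


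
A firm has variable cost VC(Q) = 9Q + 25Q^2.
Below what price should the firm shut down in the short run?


AVC(Q) = VC(Q)/Q = 9 + 25Q
AVC is increasing in Q, so minimum AVC is at Q -> 0+.
Min AVC = 9
The firm should shut down if P < 9.

9


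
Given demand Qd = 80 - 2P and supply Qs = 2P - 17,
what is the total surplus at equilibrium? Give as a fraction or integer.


Find equilibrium: 80 - 2P = 2P - 17
80 + 17 = 4P
P* = 97/4 = 97/4
Q* = 2*97/4 - 17 = 63/2
Inverse demand: P = 40 - Q/2, so P_max = 40
Inverse supply: P = 17/2 + Q/2, so P_min = 17/2
CS = (1/2) * 63/2 * (40 - 97/4) = 3969/16
PS = (1/2) * 63/2 * (97/4 - 17/2) = 3969/16
TS = CS + PS = 3969/16 + 3969/16 = 3969/8

3969/8


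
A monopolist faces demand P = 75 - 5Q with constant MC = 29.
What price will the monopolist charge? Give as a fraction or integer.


MR = 75 - 10Q
Set MR = MC: 75 - 10Q = 29
Q* = 23/5
Substitute into demand:
P* = 75 - 5*23/5 = 52

52


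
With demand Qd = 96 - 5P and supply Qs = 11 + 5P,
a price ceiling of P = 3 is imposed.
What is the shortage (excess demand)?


At P = 3:
Qd = 96 - 5*3 = 81
Qs = 11 + 5*3 = 26
Shortage = Qd - Qs = 81 - 26 = 55

55


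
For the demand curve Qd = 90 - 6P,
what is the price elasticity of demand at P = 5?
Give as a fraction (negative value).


dQ/dP = -6
At P = 5: Q = 90 - 6*5 = 60
E = (dQ/dP)(P/Q) = (-6)(5/60) = -1/2

-1/2


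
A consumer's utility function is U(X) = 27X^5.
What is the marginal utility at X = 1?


MU = dU/dX = 27*5*X^(5-1)
MU = 135*X^4
At X = 1:
MU = 135 * 1^4
MU = 135 * 1 = 135

135


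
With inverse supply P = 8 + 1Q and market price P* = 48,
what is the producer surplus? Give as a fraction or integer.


Minimum supply price (at Q=0): P_min = 8
Quantity supplied at P* = 48:
Q* = (48 - 8)/1 = 40
PS = (1/2) * Q* * (P* - P_min)
PS = (1/2) * 40 * (48 - 8)
PS = (1/2) * 40 * 40 = 800

800


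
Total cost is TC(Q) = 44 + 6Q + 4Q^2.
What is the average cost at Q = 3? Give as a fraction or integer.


TC(3) = 44 + 6*3 + 4*3^2
TC(3) = 44 + 18 + 36 = 98
AC = TC/Q = 98/3 = 98/3

98/3


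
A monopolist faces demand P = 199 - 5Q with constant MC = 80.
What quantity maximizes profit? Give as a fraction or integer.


TR = P*Q = (199 - 5Q)Q = 199Q - 5Q^2
MR = dTR/dQ = 199 - 10Q
Set MR = MC:
199 - 10Q = 80
119 = 10Q
Q* = 119/10 = 119/10

119/10


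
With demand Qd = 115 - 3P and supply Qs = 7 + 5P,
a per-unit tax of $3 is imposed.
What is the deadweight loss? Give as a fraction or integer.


Pre-tax equilibrium quantity: Q* = 149/2
Post-tax equilibrium quantity: Q_tax = 551/8
Reduction in quantity: Q* - Q_tax = 45/8
DWL = (1/2) * tax * (Q* - Q_tax)
DWL = (1/2) * 3 * 45/8 = 135/16

135/16


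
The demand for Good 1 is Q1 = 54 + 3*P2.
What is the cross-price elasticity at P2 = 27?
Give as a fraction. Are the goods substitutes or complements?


dQ1/dP2 = 3
At P2 = 27: Q1 = 54 + 3*27 = 135
Exy = (dQ1/dP2)(P2/Q1) = 3 * 27 / 135 = 3/5
Since Exy > 0, the goods are substitutes.

3/5 (substitutes)


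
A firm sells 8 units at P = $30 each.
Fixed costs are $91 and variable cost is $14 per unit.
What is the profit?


Total Revenue = P * Q = 30 * 8 = $240
Total Cost = FC + VC*Q = 91 + 14*8 = $203
Profit = TR - TC = 240 - 203 = $37

$37


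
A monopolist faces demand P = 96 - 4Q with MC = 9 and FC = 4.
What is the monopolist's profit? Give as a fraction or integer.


MR = MC: 96 - 8Q = 9
Q* = 87/8
P* = 96 - 4*87/8 = 105/2
Profit = (P* - MC)*Q* - FC
= (105/2 - 9)*87/8 - 4
= 87/2*87/8 - 4
= 7569/16 - 4 = 7505/16

7505/16


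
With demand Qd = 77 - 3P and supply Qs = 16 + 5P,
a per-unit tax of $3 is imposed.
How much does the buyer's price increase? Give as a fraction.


With a per-unit tax, the buyer's price increase depends on relative slopes.
Supply slope: d = 5, Demand slope: b = 3
Buyer's price increase = d * tax / (b + d)
= 5 * 3 / (3 + 5)
= 15 / 8 = 15/8

15/8


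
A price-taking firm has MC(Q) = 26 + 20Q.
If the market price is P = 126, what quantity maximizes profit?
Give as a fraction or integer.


In perfect competition, profit is maximized where P = MC.
126 = 26 + 20Q
100 = 20Q
Q* = 100/20 = 5

5


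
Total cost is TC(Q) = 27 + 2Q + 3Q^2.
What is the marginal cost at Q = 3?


MC = dTC/dQ = 2 + 2*3*Q
At Q = 3:
MC = 2 + 6*3
MC = 2 + 18 = 20

20


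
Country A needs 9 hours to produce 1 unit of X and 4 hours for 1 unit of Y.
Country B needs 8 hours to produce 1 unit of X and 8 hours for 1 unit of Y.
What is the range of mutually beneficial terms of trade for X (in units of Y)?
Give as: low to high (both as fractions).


Opportunity cost of X for Country A = hours_X / hours_Y = 9/4 = 9/4 units of Y
Opportunity cost of X for Country B = hours_X / hours_Y = 8/8 = 1 units of Y
Terms of trade must be between the two opportunity costs.
Range: 1 to 9/4

1 to 9/4


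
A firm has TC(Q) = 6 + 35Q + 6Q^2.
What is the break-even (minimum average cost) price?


AC(Q) = 6/Q + 35 + 6Q
To minimize: dAC/dQ = -6/Q^2 + 6 = 0
Q^2 = 6/6 = 1
Q* = 1
Min AC = 6/1 + 35 + 6*1
Min AC = 6 + 35 + 6 = 47

47


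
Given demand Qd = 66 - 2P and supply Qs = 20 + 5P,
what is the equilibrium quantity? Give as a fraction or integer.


First find equilibrium price:
66 - 2P = 20 + 5P
P* = 46/7 = 46/7
Then substitute into demand:
Q* = 66 - 2 * 46/7 = 370/7

370/7


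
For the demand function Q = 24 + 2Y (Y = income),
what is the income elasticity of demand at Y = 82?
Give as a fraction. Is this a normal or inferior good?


dQ/dY = 2
At Y = 82: Q = 24 + 2*82 = 188
Ey = (dQ/dY)(Y/Q) = 2 * 82 / 188 = 41/47
Since Ey > 0, this is a normal good.

41/47 (normal good)


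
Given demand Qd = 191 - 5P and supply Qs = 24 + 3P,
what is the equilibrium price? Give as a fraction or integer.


At equilibrium, Qd = Qs.
191 - 5P = 24 + 3P
191 - 24 = 5P + 3P
167 = 8P
P* = 167/8 = 167/8

167/8


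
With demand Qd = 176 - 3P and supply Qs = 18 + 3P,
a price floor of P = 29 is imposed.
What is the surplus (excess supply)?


At P = 29:
Qd = 176 - 3*29 = 89
Qs = 18 + 3*29 = 105
Surplus = Qs - Qd = 105 - 89 = 16

16


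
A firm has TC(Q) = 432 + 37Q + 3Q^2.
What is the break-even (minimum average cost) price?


AC(Q) = 432/Q + 37 + 3Q
To minimize: dAC/dQ = -432/Q^2 + 3 = 0
Q^2 = 432/3 = 144
Q* = 12
Min AC = 432/12 + 37 + 3*12
Min AC = 36 + 37 + 36 = 109

109


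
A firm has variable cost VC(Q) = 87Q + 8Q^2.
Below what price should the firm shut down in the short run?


AVC(Q) = VC(Q)/Q = 87 + 8Q
AVC is increasing in Q, so minimum AVC is at Q -> 0+.
Min AVC = 87
The firm should shut down if P < 87.

87


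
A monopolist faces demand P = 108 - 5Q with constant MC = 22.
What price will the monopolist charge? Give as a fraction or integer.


MR = 108 - 10Q
Set MR = MC: 108 - 10Q = 22
Q* = 43/5
Substitute into demand:
P* = 108 - 5*43/5 = 65

65


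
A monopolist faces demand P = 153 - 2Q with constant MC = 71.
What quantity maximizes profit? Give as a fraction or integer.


TR = P*Q = (153 - 2Q)Q = 153Q - 2Q^2
MR = dTR/dQ = 153 - 4Q
Set MR = MC:
153 - 4Q = 71
82 = 4Q
Q* = 82/4 = 41/2

41/2


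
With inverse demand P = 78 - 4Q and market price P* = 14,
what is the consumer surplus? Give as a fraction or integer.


Maximum willingness to pay (at Q=0): P_max = 78
Quantity demanded at P* = 14:
Q* = (78 - 14)/4 = 16
CS = (1/2) * Q* * (P_max - P*)
CS = (1/2) * 16 * (78 - 14)
CS = (1/2) * 16 * 64 = 512

512


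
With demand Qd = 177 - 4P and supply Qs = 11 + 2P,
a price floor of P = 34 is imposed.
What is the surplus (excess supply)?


At P = 34:
Qd = 177 - 4*34 = 41
Qs = 11 + 2*34 = 79
Surplus = Qs - Qd = 79 - 41 = 38

38


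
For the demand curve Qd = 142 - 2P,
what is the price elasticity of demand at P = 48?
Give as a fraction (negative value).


dQ/dP = -2
At P = 48: Q = 142 - 2*48 = 46
E = (dQ/dP)(P/Q) = (-2)(48/46) = -48/23

-48/23


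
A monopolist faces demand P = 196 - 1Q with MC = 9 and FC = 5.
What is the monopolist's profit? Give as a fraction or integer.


MR = MC: 196 - 2Q = 9
Q* = 187/2
P* = 196 - 1*187/2 = 205/2
Profit = (P* - MC)*Q* - FC
= (205/2 - 9)*187/2 - 5
= 187/2*187/2 - 5
= 34969/4 - 5 = 34949/4

34949/4


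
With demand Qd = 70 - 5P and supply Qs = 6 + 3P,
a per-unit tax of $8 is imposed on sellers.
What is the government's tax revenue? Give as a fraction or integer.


With tax on sellers, new supply: Qs' = 6 + 3(P - 8)
= 3P - 18
New equilibrium quantity:
Q_new = 15
Tax revenue = tax * Q_new = 8 * 15 = 120

120


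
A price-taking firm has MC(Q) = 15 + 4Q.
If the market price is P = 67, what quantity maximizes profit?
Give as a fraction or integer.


In perfect competition, profit is maximized where P = MC.
67 = 15 + 4Q
52 = 4Q
Q* = 52/4 = 13

13


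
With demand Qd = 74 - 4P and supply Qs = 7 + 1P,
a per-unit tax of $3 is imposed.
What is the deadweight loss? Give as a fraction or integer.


Pre-tax equilibrium quantity: Q* = 102/5
Post-tax equilibrium quantity: Q_tax = 18
Reduction in quantity: Q* - Q_tax = 12/5
DWL = (1/2) * tax * (Q* - Q_tax)
DWL = (1/2) * 3 * 12/5 = 18/5

18/5


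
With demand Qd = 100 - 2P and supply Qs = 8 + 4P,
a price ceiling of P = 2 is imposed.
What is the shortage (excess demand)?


At P = 2:
Qd = 100 - 2*2 = 96
Qs = 8 + 4*2 = 16
Shortage = Qd - Qs = 96 - 16 = 80

80


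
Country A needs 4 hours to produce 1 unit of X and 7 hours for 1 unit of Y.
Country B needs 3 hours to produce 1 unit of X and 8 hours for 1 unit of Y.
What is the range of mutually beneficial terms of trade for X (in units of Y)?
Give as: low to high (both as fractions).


Opportunity cost of X for Country A = hours_X / hours_Y = 4/7 = 4/7 units of Y
Opportunity cost of X for Country B = hours_X / hours_Y = 3/8 = 3/8 units of Y
Terms of trade must be between the two opportunity costs.
Range: 3/8 to 4/7

3/8 to 4/7


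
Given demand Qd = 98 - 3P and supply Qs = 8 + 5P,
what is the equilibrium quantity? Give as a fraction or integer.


First find equilibrium price:
98 - 3P = 8 + 5P
P* = 90/8 = 45/4
Then substitute into demand:
Q* = 98 - 3 * 45/4 = 257/4

257/4


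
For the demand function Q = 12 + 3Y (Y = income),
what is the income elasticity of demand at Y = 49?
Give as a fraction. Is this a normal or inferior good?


dQ/dY = 3
At Y = 49: Q = 12 + 3*49 = 159
Ey = (dQ/dY)(Y/Q) = 3 * 49 / 159 = 49/53
Since Ey > 0, this is a normal good.

49/53 (normal good)


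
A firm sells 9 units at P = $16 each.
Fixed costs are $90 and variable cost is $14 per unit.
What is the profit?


Total Revenue = P * Q = 16 * 9 = $144
Total Cost = FC + VC*Q = 90 + 14*9 = $216
Profit = TR - TC = 144 - 216 = $-72

$-72


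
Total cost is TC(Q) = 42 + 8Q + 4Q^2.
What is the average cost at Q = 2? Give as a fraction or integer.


TC(2) = 42 + 8*2 + 4*2^2
TC(2) = 42 + 16 + 16 = 74
AC = TC/Q = 74/2 = 37

37


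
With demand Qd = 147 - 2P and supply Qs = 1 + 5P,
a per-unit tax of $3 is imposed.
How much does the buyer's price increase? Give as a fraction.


With a per-unit tax, the buyer's price increase depends on relative slopes.
Supply slope: d = 5, Demand slope: b = 2
Buyer's price increase = d * tax / (b + d)
= 5 * 3 / (2 + 5)
= 15 / 7 = 15/7

15/7


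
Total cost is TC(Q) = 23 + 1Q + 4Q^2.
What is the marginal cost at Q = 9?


MC = dTC/dQ = 1 + 2*4*Q
At Q = 9:
MC = 1 + 8*9
MC = 1 + 72 = 73

73


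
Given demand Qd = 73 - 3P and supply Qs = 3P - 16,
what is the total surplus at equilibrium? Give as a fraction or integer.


Find equilibrium: 73 - 3P = 3P - 16
73 + 16 = 6P
P* = 89/6 = 89/6
Q* = 3*89/6 - 16 = 57/2
Inverse demand: P = 73/3 - Q/3, so P_max = 73/3
Inverse supply: P = 16/3 + Q/3, so P_min = 16/3
CS = (1/2) * 57/2 * (73/3 - 89/6) = 1083/8
PS = (1/2) * 57/2 * (89/6 - 16/3) = 1083/8
TS = CS + PS = 1083/8 + 1083/8 = 1083/4

1083/4


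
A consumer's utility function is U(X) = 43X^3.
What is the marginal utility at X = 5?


MU = dU/dX = 43*3*X^(3-1)
MU = 129*X^2
At X = 5:
MU = 129 * 5^2
MU = 129 * 25 = 3225

3225


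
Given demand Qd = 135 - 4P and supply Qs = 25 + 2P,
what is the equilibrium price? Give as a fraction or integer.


At equilibrium, Qd = Qs.
135 - 4P = 25 + 2P
135 - 25 = 4P + 2P
110 = 6P
P* = 110/6 = 55/3

55/3


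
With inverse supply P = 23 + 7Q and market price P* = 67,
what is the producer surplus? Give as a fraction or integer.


Minimum supply price (at Q=0): P_min = 23
Quantity supplied at P* = 67:
Q* = (67 - 23)/7 = 44/7
PS = (1/2) * Q* * (P* - P_min)
PS = (1/2) * 44/7 * (67 - 23)
PS = (1/2) * 44/7 * 44 = 968/7

968/7


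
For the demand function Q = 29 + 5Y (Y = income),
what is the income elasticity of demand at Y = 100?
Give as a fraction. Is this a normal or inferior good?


dQ/dY = 5
At Y = 100: Q = 29 + 5*100 = 529
Ey = (dQ/dY)(Y/Q) = 5 * 100 / 529 = 500/529
Since Ey > 0, this is a normal good.

500/529 (normal good)


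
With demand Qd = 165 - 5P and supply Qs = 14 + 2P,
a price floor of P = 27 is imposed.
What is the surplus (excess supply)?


At P = 27:
Qd = 165 - 5*27 = 30
Qs = 14 + 2*27 = 68
Surplus = Qs - Qd = 68 - 30 = 38

38


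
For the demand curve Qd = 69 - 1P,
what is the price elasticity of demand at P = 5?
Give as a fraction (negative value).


dQ/dP = -1
At P = 5: Q = 69 - 1*5 = 64
E = (dQ/dP)(P/Q) = (-1)(5/64) = -5/64

-5/64


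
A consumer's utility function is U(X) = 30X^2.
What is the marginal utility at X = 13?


MU = dU/dX = 30*2*X^(2-1)
MU = 60*X^1
At X = 13:
MU = 60 * 13^1
MU = 60 * 13 = 780

780


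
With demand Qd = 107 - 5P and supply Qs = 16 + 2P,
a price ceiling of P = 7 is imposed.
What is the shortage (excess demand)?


At P = 7:
Qd = 107 - 5*7 = 72
Qs = 16 + 2*7 = 30
Shortage = Qd - Qs = 72 - 30 = 42

42


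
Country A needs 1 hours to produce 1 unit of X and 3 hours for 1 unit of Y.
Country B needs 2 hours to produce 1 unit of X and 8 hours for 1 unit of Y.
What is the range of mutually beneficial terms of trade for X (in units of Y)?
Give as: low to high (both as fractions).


Opportunity cost of X for Country A = hours_X / hours_Y = 1/3 = 1/3 units of Y
Opportunity cost of X for Country B = hours_X / hours_Y = 2/8 = 1/4 units of Y
Terms of trade must be between the two opportunity costs.
Range: 1/4 to 1/3

1/4 to 1/3


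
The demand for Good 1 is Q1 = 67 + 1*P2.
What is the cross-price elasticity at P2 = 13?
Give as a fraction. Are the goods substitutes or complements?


dQ1/dP2 = 1
At P2 = 13: Q1 = 67 + 1*13 = 80
Exy = (dQ1/dP2)(P2/Q1) = 1 * 13 / 80 = 13/80
Since Exy > 0, the goods are substitutes.

13/80 (substitutes)


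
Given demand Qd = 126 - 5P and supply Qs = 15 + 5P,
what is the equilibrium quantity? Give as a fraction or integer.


First find equilibrium price:
126 - 5P = 15 + 5P
P* = 111/10 = 111/10
Then substitute into demand:
Q* = 126 - 5 * 111/10 = 141/2

141/2


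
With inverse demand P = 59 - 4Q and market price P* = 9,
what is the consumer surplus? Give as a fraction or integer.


Maximum willingness to pay (at Q=0): P_max = 59
Quantity demanded at P* = 9:
Q* = (59 - 9)/4 = 25/2
CS = (1/2) * Q* * (P_max - P*)
CS = (1/2) * 25/2 * (59 - 9)
CS = (1/2) * 25/2 * 50 = 625/2

625/2


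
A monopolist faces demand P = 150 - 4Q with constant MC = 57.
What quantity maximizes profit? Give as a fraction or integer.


TR = P*Q = (150 - 4Q)Q = 150Q - 4Q^2
MR = dTR/dQ = 150 - 8Q
Set MR = MC:
150 - 8Q = 57
93 = 8Q
Q* = 93/8 = 93/8

93/8


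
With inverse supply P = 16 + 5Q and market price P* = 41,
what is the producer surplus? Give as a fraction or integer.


Minimum supply price (at Q=0): P_min = 16
Quantity supplied at P* = 41:
Q* = (41 - 16)/5 = 5
PS = (1/2) * Q* * (P* - P_min)
PS = (1/2) * 5 * (41 - 16)
PS = (1/2) * 5 * 25 = 125/2

125/2


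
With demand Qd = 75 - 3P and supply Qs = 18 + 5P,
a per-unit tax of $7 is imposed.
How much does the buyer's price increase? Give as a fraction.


With a per-unit tax, the buyer's price increase depends on relative slopes.
Supply slope: d = 5, Demand slope: b = 3
Buyer's price increase = d * tax / (b + d)
= 5 * 7 / (3 + 5)
= 35 / 8 = 35/8

35/8


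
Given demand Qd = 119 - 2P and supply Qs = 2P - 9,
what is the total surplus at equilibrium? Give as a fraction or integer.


Find equilibrium: 119 - 2P = 2P - 9
119 + 9 = 4P
P* = 128/4 = 32
Q* = 2*32 - 9 = 55
Inverse demand: P = 119/2 - Q/2, so P_max = 119/2
Inverse supply: P = 9/2 + Q/2, so P_min = 9/2
CS = (1/2) * 55 * (119/2 - 32) = 3025/4
PS = (1/2) * 55 * (32 - 9/2) = 3025/4
TS = CS + PS = 3025/4 + 3025/4 = 3025/2

3025/2


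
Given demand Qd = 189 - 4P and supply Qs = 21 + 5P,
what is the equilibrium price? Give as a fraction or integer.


At equilibrium, Qd = Qs.
189 - 4P = 21 + 5P
189 - 21 = 4P + 5P
168 = 9P
P* = 168/9 = 56/3

56/3


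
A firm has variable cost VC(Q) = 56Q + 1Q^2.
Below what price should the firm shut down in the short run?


AVC(Q) = VC(Q)/Q = 56 + 1Q
AVC is increasing in Q, so minimum AVC is at Q -> 0+.
Min AVC = 56
The firm should shut down if P < 56.

56


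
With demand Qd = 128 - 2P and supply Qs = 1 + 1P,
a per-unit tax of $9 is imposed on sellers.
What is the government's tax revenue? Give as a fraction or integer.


With tax on sellers, new supply: Qs' = 1 + 1(P - 9)
= 1P - 8
New equilibrium quantity:
Q_new = 112/3
Tax revenue = tax * Q_new = 9 * 112/3 = 336

336


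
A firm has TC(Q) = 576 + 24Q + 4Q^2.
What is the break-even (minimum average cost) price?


AC(Q) = 576/Q + 24 + 4Q
To minimize: dAC/dQ = -576/Q^2 + 4 = 0
Q^2 = 576/4 = 144
Q* = 12
Min AC = 576/12 + 24 + 4*12
Min AC = 48 + 24 + 48 = 120

120


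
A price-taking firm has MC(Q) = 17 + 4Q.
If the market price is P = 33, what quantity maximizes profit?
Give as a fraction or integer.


In perfect competition, profit is maximized where P = MC.
33 = 17 + 4Q
16 = 4Q
Q* = 16/4 = 4

4


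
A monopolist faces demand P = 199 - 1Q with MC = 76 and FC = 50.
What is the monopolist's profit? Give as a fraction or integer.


MR = MC: 199 - 2Q = 76
Q* = 123/2
P* = 199 - 1*123/2 = 275/2
Profit = (P* - MC)*Q* - FC
= (275/2 - 76)*123/2 - 50
= 123/2*123/2 - 50
= 15129/4 - 50 = 14929/4

14929/4


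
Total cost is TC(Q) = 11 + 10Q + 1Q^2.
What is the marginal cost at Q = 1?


MC = dTC/dQ = 10 + 2*1*Q
At Q = 1:
MC = 10 + 2*1
MC = 10 + 2 = 12

12


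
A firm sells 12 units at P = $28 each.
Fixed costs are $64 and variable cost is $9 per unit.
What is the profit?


Total Revenue = P * Q = 28 * 12 = $336
Total Cost = FC + VC*Q = 64 + 9*12 = $172
Profit = TR - TC = 336 - 172 = $164

$164


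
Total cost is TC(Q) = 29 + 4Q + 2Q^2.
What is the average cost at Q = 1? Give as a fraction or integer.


TC(1) = 29 + 4*1 + 2*1^2
TC(1) = 29 + 4 + 2 = 35
AC = TC/Q = 35/1 = 35

35


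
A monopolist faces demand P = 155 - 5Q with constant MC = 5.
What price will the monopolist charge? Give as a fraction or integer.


MR = 155 - 10Q
Set MR = MC: 155 - 10Q = 5
Q* = 15
Substitute into demand:
P* = 155 - 5*15 = 80

80


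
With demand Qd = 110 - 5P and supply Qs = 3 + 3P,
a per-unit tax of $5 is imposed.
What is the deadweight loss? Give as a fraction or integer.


Pre-tax equilibrium quantity: Q* = 345/8
Post-tax equilibrium quantity: Q_tax = 135/4
Reduction in quantity: Q* - Q_tax = 75/8
DWL = (1/2) * tax * (Q* - Q_tax)
DWL = (1/2) * 5 * 75/8 = 375/16

375/16


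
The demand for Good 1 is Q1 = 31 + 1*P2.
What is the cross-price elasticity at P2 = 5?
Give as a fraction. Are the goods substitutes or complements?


dQ1/dP2 = 1
At P2 = 5: Q1 = 31 + 1*5 = 36
Exy = (dQ1/dP2)(P2/Q1) = 1 * 5 / 36 = 5/36
Since Exy > 0, the goods are substitutes.

5/36 (substitutes)


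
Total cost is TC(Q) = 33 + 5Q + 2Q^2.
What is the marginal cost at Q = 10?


MC = dTC/dQ = 5 + 2*2*Q
At Q = 10:
MC = 5 + 4*10
MC = 5 + 40 = 45

45


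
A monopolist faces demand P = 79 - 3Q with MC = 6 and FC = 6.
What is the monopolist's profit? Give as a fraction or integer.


MR = MC: 79 - 6Q = 6
Q* = 73/6
P* = 79 - 3*73/6 = 85/2
Profit = (P* - MC)*Q* - FC
= (85/2 - 6)*73/6 - 6
= 73/2*73/6 - 6
= 5329/12 - 6 = 5257/12

5257/12


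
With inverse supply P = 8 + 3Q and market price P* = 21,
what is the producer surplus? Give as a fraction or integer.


Minimum supply price (at Q=0): P_min = 8
Quantity supplied at P* = 21:
Q* = (21 - 8)/3 = 13/3
PS = (1/2) * Q* * (P* - P_min)
PS = (1/2) * 13/3 * (21 - 8)
PS = (1/2) * 13/3 * 13 = 169/6

169/6
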